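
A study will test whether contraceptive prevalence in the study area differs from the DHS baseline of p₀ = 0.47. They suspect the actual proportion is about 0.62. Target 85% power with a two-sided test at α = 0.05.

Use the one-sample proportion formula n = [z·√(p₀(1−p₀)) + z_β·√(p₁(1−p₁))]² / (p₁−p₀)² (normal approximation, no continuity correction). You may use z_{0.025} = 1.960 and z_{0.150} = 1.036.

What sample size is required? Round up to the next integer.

n = [z_{α/2}·√(p₀q₀) + z_β·√(p₁q₁)]² / (p₁ − p₀)²
  = [1.960·√(0.47·0.53) + 1.036·√(0.62·0.38)]² / (0.15)²
  = [1.960·0.4991 + 1.036·0.4854]² / 0.0225
  = [1.4811]² / 0.0225
  = 97.50
Round up → n = 98.

n = 98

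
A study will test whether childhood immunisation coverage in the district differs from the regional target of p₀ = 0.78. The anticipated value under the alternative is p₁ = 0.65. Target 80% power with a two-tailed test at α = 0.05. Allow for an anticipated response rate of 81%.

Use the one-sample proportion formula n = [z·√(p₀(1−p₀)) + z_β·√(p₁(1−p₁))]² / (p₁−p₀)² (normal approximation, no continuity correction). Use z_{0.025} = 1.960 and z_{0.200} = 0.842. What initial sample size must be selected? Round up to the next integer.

n = [z_{α/2}·√(p₀q₀) + z_β·√(p₁q₁)]² / (p₁ − p₀)²
  = [1.960·√(0.78·0.22) + 0.842·√(0.65·0.35)]² / (-0.13)²
  = [1.960·0.4142 + 0.842·0.4770]² / 0.0169
  = [1.2135]² / 0.0169
  = 87.14
Adjust for 81% response: 87.14 / 0.81 = 107.58.
Round up → n = 108.

n = 108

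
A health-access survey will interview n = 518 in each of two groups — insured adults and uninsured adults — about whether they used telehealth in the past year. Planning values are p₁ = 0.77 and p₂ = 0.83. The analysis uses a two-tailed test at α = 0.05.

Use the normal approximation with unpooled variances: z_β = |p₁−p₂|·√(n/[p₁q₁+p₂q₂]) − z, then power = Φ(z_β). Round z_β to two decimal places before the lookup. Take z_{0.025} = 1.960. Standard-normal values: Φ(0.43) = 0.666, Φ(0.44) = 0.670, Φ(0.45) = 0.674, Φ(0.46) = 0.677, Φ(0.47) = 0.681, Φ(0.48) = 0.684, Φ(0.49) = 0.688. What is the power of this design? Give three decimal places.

Power ≈ 0.677

z_β = |p₁−p₂|·√(n/[p₁q₁+p₂q₂]) − z_{α/2}
    = 0.06 · √(518/0.3182) − 1.960
    = 0.06 · 40.3473 − 1.960
    = 2.4208 − 1.960 = 0.4608 → 0.46
Power = Φ(0.46) = 0.677.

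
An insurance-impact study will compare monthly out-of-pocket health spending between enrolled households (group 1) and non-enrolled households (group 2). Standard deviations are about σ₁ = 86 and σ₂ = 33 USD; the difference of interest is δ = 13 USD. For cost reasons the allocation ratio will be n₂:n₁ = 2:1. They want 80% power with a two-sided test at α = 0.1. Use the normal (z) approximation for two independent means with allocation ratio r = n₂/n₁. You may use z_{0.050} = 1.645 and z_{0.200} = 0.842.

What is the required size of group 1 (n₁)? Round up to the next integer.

n₁ = 291

n₁ = (z_{α/2} + z_β)² · (σ₁² + σ₂²/r) / δ²
   = (1.645 + 0.842)² · (86² + 33²/2) / 13²
   = 6.1852 · (7396 + 544.5) / 169
   = 6.1852 · 7940.5 / 169
   = 290.61
Round up → n₁ = 291; n₂ = r·n₁ = 2 × 291 = 582.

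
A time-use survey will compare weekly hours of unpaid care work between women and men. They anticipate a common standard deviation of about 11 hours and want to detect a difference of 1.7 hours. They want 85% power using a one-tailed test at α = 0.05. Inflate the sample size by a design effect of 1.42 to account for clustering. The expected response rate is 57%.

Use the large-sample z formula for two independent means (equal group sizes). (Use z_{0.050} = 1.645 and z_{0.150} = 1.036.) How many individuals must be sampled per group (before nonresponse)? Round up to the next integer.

n = (z_α + z_β)² · (σ₁² + σ₂²) / δ²
  = (1.645 + 1.036)² · (2·11² = 242) / 1.7²
  = 7.1878 · 242 / 2.89
  = 601.88
Design effect: 1.42 × 601.88 = 854.67.
Adjust for 57% response: 854.67 / 0.57 = 1499.42.
Round up → n = 1500 per group.

n = 1500 per group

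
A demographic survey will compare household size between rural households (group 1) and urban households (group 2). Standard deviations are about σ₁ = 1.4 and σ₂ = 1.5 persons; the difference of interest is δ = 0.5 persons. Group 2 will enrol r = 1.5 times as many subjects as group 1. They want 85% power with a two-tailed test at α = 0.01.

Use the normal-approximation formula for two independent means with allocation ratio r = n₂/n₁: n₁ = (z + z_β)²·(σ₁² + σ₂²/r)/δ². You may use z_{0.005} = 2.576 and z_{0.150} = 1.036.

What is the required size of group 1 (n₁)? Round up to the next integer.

n₁ = 181

n₁ = (z_{α/2} + z_β)² · (σ₁² + σ₂²/r) / δ²
   = (2.576 + 1.036)² · (1.4² + 1.5²/1.5) / 0.5²
   = 13.0465 · (1.96 + 1.5) / 0.25
   = 13.0465 · 3.46 / 0.25
   = 180.56
Round up → n₁ = 181; n₂ = r·n₁ = 1.5 × 181 = 272.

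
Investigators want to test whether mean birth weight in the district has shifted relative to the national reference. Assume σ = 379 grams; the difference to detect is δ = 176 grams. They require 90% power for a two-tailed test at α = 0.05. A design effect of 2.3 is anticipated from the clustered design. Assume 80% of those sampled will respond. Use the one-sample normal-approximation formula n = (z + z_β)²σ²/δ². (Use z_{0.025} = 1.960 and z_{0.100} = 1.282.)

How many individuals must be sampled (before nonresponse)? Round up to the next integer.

n = 141

n = (z_{α/2} + z_β)² · σ² / δ²
  = (1.960 + 1.282)² · 379² / 176²
  = 10.5106 · 143641 / 30976
  = 48.74
Design effect: 2.3 × 48.74 = 112.10.
Adjust for 80% response: 112.10 / 0.80 = 140.13.
Round up → n = 141.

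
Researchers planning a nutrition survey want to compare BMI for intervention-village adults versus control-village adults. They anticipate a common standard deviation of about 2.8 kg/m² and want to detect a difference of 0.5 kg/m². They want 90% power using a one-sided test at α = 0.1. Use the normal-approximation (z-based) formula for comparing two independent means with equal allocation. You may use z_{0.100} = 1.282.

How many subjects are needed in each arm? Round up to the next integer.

n = 413 per group

n = (z_α + z_β)² · (σ₁² + σ₂²) / δ²
  = (1.282 + 1.282)² · (2·2.8² = 15.68) / 0.5²
  = 6.5741 · 15.68 / 0.25
  = 412.33
Round up → n = 413 per group.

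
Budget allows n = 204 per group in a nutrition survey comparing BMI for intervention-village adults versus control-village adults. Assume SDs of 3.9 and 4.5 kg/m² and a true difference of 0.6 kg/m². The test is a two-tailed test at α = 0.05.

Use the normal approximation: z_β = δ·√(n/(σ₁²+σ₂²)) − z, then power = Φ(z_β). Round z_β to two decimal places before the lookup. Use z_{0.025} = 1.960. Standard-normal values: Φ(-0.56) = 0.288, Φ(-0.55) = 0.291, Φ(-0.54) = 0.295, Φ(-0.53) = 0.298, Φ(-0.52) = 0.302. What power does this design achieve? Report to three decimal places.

z_β = δ·√(n/(σ₁²+σ₂²)) − z_{α/2}
    = 0.6 · √(204/35.46) − 1.960
    = 0.6 · 2.39853 − 1.960
    = 1.4391 − 1.960 = -0.5209 → -0.52
Power = Φ(-0.52) = 0.302.

Power ≈ 0.302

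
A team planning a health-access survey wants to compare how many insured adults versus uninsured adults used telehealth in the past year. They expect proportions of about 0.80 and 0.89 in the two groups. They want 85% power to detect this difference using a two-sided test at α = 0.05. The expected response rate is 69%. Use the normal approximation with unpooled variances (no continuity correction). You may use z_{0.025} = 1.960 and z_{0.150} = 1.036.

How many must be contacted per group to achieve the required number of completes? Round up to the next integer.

n = 415 per group

n = (z_{α/2} + z_β)² · [p₁(1−p₁) + p₂(1−p₂)] / (p₁ − p₂)²
  = (1.960 + 1.036)² · (0.80·0.20 + 0.89·0.11) / (-0.09)²
  = (2.996)² · (0.1600 + 0.0979) / 0.0081
  = 8.9760 · 0.2579 / 0.0081
  = 285.79
Adjust for 69% response: 285.79 / 0.69 = 414.19.
Round up → n = 415 per group.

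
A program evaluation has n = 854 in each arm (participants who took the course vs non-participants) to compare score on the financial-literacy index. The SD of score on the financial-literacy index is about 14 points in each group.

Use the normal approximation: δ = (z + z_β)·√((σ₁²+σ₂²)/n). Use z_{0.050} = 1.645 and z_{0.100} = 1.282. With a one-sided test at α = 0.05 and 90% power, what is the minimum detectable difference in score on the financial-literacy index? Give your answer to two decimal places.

δ = (z_α + z_β) · √((σ₁²+σ₂²)/n)
  = (1.645 + 1.282) · √(392/854)
  = 2.927 · √0.45902
  = 2.927 · 0.6775
  = 1.9831

Minimum detectable difference ≈ 1.98 points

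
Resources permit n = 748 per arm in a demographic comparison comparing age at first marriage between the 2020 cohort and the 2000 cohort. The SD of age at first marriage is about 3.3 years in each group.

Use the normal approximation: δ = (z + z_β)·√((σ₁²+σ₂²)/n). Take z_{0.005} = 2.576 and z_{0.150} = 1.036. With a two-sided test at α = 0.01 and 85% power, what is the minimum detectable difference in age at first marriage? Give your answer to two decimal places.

δ = (z_{α/2} + z_β) · √((σ₁²+σ₂²)/n)
  = (2.576 + 1.036) · √(21.78/748)
  = 3.612 · √0.02912
  = 3.612 · 0.1706
  = 0.6163

Minimum detectable difference ≈ 0.62 years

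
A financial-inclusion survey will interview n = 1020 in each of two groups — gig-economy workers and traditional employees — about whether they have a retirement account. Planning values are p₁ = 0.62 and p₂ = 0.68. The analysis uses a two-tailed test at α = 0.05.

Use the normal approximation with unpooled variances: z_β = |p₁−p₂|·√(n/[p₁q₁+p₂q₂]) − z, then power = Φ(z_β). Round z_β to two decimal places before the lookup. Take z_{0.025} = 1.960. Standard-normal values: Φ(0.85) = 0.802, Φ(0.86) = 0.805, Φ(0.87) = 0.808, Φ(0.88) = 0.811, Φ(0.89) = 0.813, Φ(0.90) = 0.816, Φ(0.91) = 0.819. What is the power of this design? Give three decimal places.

Power ≈ 0.813

z_β = |p₁−p₂|·√(n/[p₁q₁+p₂q₂]) − z_{α/2}
    = 0.06 · √(1020/0.4532) − 1.960
    = 0.06 · 47.4411 − 1.960
    = 2.8465 − 1.960 = 0.8865 → 0.89
Power = Φ(0.89) = 0.813.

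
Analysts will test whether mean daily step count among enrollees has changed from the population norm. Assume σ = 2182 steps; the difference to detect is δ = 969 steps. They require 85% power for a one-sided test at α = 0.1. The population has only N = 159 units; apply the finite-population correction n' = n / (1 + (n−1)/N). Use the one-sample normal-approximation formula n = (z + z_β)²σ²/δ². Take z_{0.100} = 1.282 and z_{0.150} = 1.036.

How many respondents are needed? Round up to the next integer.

n = 24

n = (z_α + z_β)² · σ² / δ²
  = (1.282 + 1.036)² · 2182² / 969²
  = 5.3731 · 4761124 / 938961
  = 27.25
Finite-population correction (N = 159): 27.25 / (1 + (27.25 − 1)/159) = 23.39.
Round up → n = 24.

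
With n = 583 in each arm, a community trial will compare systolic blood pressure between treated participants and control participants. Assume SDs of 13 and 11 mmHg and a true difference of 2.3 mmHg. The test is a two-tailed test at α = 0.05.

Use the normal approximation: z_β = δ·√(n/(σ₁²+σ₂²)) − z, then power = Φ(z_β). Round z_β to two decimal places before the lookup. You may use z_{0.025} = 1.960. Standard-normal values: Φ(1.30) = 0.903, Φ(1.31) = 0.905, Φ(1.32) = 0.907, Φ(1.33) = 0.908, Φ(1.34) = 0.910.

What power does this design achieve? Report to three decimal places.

Power ≈ 0.903

z_β = δ·√(n/(σ₁²+σ₂²)) − z_{α/2}
    = 2.3 · √(583/290) − 1.960
    = 2.3 · 1.41787 − 1.960
    = 3.2611 − 1.960 = 1.3011 → 1.30
Power = Φ(1.30) = 0.903.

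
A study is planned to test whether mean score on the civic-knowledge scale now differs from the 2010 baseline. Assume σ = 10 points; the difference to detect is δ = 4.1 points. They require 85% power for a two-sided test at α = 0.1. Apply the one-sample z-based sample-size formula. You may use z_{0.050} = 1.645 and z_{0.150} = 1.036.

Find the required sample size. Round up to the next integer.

n = 43

n = (z_{α/2} + z_β)² · σ² / δ²
  = (1.645 + 1.036)² · 10² / 4.1²
  = 7.1878 · 100 / 16.81
  = 42.76
Round up → n = 43.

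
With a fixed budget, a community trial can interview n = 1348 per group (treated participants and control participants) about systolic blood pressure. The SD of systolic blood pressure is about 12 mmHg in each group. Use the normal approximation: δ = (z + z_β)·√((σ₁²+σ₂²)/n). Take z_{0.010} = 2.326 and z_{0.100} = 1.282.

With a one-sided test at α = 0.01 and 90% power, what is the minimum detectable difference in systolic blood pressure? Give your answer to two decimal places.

δ = (z_α + z_β) · √((σ₁²+σ₂²)/n)
  = (2.326 + 1.282) · √(288/1348)
  = 3.608 · √0.21365
  = 3.608 · 0.4622
  = 1.6677

Minimum detectable difference ≈ 1.67 mmHg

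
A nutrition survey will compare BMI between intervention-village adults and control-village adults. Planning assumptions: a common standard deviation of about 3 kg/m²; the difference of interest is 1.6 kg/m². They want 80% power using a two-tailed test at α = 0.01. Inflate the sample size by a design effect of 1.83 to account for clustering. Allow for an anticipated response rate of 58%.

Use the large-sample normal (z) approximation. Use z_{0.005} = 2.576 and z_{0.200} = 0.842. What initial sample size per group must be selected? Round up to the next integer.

n = 260 per group

n = (z_{α/2} + z_β)² · (σ₁² + σ₂²) / δ²
  = (2.576 + 0.842)² · (2·3² = 18) / 1.6²
  = 11.6827 · 18 / 2.56
  = 82.14
Design effect: 1.83 × 82.14 = 150.32.
Adjust for 58% response: 150.32 / 0.58 = 259.18.
Round up → n = 260 per group.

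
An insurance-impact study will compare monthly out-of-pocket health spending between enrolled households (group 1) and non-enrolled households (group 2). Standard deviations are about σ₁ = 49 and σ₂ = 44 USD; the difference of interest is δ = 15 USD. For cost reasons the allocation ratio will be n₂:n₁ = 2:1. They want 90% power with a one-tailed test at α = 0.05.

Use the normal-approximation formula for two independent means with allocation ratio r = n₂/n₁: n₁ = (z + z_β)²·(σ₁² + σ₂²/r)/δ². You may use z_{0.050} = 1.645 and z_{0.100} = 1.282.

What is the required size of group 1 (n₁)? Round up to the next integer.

n₁ = 129

n₁ = (z_α + z_β)² · (σ₁² + σ₂²/r) / δ²
   = (1.645 + 1.282)² · (49² + 44²/2) / 15²
   = 8.5673 · (2401 + 968) / 225
   = 8.5673 · 3369 / 225
   = 128.28
Round up → n₁ = 129; n₂ = r·n₁ = 2 × 129 = 258.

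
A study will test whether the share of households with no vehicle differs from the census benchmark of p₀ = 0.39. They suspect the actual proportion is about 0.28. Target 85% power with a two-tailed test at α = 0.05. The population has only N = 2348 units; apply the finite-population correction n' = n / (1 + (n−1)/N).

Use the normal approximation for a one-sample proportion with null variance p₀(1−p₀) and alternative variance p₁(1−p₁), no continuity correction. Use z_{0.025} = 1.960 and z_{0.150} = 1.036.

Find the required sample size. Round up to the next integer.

n = 156

n = [z_{α/2}·√(p₀q₀) + z_β·√(p₁q₁)]² / (p₁ − p₀)²
  = [1.960·√(0.39·0.61) + 1.036·√(0.28·0.72)]² / (-0.11)²
  = [1.960·0.4877 + 1.036·0.4490]² / 0.0121
  = [1.4212]² / 0.0121
  = 166.92
Finite-population correction (N = 2348): 166.92 / (1 + (166.92 − 1)/2348) = 155.90.
Round up → n = 156.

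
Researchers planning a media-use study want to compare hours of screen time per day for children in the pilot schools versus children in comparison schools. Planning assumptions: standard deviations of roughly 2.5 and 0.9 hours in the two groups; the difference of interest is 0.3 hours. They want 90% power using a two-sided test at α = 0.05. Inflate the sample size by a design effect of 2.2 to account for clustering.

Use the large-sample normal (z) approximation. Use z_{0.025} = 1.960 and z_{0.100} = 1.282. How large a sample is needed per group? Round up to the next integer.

n = 1814 per group

n = (z_{α/2} + z_β)² · (σ₁² + σ₂²) / δ²
  = (1.960 + 1.282)² · (2.5² + 0.9² = 7.06) / 0.3²
  = 10.5106 · 7.06 / 0.09
  = 824.50
Design effect: 2.2 × 824.50 = 1813.89.
Round up → n = 1814 per group.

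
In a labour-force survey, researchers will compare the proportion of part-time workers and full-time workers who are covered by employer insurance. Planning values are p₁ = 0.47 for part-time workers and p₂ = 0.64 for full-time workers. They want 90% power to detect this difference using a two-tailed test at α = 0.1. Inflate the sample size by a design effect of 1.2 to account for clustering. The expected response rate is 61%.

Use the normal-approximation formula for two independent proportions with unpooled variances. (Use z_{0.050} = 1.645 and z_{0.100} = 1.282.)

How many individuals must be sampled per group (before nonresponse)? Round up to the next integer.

n = (z_{α/2} + z_β)² · [p₁(1−p₁) + p₂(1−p₂)] / (p₁ − p₂)²
  = (1.645 + 1.282)² · (0.47·0.53 + 0.64·0.36) / (-0.17)²
  = (2.927)² · (0.2491 + 0.2304) / 0.0289
  = 8.5673 · 0.4795 / 0.0289
  = 142.15
Design effect: 1.2 × 142.15 = 170.58.
Adjust for 61% response: 170.58 / 0.61 = 279.63.
Round up → n = 280 per group.

n = 280 per group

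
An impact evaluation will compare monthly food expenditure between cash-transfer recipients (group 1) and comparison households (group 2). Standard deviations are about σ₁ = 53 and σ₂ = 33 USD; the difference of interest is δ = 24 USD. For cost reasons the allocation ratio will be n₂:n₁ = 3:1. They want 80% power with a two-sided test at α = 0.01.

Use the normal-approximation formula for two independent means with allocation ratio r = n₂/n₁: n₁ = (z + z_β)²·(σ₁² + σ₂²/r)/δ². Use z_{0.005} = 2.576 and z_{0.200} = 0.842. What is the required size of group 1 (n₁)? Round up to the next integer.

n₁ = 65

n₁ = (z_{α/2} + z_β)² · (σ₁² + σ₂²/r) / δ²
   = (2.576 + 0.842)² · (53² + 33²/3) / 24²
   = 11.6827 · (2809 + 363) / 576
   = 11.6827 · 3172 / 576
   = 64.34
Round up → n₁ = 65; n₂ = r·n₁ = 3 × 65 = 195.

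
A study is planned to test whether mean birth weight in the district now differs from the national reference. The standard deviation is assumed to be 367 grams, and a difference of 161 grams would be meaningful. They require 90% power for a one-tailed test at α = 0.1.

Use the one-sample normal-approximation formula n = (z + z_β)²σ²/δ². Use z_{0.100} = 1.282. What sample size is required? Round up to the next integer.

n = (z_α + z_β)² · σ² / δ²
  = (1.282 + 1.282)² · 367² / 161²
  = 6.5741 · 134689 / 25921
  = 34.16
Round up → n = 35.

n = 35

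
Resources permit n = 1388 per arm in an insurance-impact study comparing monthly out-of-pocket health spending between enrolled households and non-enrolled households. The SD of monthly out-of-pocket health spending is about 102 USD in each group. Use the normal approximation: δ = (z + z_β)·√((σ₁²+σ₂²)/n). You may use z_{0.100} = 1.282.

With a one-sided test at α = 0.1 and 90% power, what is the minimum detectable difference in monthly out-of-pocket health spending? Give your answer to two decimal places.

Minimum detectable difference ≈ 9.93 USD

δ = (z_α + z_β) · √((σ₁²+σ₂²)/n)
  = (1.282 + 1.282) · √(20808/1388)
  = 2.564 · √14.9914
  = 2.564 · 3.8719
  = 9.9275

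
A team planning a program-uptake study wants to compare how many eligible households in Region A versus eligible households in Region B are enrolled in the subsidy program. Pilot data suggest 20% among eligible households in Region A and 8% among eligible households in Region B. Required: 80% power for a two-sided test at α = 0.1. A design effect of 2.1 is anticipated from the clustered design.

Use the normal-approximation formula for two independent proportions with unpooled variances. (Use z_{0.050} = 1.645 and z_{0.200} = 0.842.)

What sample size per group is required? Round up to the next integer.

n = 211 per group

n = (z_{α/2} + z_β)² · [p₁(1−p₁) + p₂(1−p₂)] / (p₁ − p₂)²
  = (1.645 + 0.842)² · (0.20·0.80 + 0.08·0.92) / (0.12)²
  = (2.487)² · (0.1600 + 0.0736) / 0.0144
  = 6.1852 · 0.2336 / 0.0144
  = 100.34
Design effect: 2.1 × 100.34 = 210.71.
Round up → n = 211 per group.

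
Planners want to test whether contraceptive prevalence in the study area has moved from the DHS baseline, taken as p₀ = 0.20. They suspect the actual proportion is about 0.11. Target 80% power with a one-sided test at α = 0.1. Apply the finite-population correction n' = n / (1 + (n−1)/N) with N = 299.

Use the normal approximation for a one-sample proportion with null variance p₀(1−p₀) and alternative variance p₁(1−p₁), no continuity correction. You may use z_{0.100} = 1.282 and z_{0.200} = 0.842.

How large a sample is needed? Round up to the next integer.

n = [z_α·√(p₀q₀) + z_β·√(p₁q₁)]² / (p₁ − p₀)²
  = [1.282·√(0.20·0.80) + 0.842·√(0.11·0.89)]² / (-0.09)²
  = [1.282·0.4000 + 0.842·0.3129]² / 0.0081
  = [0.7763]² / 0.0081
  = 74.39
Finite-population correction (N = 299): 74.39 / (1 + (74.39 − 1)/299) = 59.73.
Round up → n = 60.

n = 60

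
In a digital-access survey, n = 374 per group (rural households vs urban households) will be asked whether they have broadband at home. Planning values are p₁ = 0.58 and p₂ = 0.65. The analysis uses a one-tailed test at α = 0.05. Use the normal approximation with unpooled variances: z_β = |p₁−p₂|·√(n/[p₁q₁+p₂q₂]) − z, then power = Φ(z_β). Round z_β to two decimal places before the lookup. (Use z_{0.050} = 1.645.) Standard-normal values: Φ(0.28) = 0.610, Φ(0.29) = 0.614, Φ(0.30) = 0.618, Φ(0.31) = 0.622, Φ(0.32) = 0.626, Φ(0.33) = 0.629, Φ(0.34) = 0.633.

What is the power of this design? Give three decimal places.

Power ≈ 0.629

z_β = |p₁−p₂|·√(n/[p₁q₁+p₂q₂]) − z_α
    = 0.07 · √(374/0.4711) − 1.645
    = 0.07 · 28.1760 − 1.645
    = 1.9723 − 1.645 = 0.3273 → 0.33
Power = Φ(0.33) = 0.629.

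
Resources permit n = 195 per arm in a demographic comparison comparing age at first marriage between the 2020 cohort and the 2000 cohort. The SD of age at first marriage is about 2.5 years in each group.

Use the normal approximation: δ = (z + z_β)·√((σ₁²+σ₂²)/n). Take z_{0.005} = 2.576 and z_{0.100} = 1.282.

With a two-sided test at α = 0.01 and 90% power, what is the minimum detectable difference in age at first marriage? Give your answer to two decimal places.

Minimum detectable difference ≈ 0.98 years

δ = (z_{α/2} + z_β) · √((σ₁²+σ₂²)/n)
  = (2.576 + 1.282) · √(12.5/195)
  = 3.858 · √0.0641
  = 3.858 · 0.2532
  = 0.9768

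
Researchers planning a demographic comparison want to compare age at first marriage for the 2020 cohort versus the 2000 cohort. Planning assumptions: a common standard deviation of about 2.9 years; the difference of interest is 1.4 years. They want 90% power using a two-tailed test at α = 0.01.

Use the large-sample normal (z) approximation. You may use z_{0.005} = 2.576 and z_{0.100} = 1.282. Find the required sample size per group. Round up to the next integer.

n = 128 per group

n = (z_{α/2} + z_β)² · (σ₁² + σ₂²) / δ²
  = (2.576 + 1.282)² · (2·2.9² = 16.82) / 1.4²
  = 14.8842 · 16.82 / 1.96
  = 127.73
Round up → n = 128 per group.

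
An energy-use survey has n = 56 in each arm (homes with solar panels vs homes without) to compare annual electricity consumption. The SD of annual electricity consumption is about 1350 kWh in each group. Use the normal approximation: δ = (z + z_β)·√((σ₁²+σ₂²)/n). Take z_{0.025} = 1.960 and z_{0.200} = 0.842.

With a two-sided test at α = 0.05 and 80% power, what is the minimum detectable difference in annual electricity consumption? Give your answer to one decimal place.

δ = (z_{α/2} + z_β) · √((σ₁²+σ₂²)/n)
  = (1.960 + 0.842) · √(3645000/56)
  = 2.802 · √65089.3
  = 2.802 · 255.1260
  = 714.8631

Minimum detectable difference ≈ 714.9 kWh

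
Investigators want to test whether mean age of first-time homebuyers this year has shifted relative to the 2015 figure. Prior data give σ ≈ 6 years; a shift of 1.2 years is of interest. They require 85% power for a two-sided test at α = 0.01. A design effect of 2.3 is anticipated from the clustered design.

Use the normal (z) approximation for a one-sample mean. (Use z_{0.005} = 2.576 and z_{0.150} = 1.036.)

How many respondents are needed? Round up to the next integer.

n = (z_{α/2} + z_β)² · σ² / δ²
  = (2.576 + 1.036)² · 6² / 1.2²
  = 13.0465 · 36 / 1.44
  = 326.16
Design effect: 2.3 × 326.16 = 750.18.
Round up → n = 751.

n = 751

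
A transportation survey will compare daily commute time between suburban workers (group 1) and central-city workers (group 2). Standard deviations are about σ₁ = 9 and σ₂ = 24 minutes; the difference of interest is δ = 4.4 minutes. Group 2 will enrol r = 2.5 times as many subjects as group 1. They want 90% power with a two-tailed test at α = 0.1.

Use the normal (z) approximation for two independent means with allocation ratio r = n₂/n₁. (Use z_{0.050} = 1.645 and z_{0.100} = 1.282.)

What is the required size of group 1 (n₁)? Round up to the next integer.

n₁ = (z_{α/2} + z_β)² · (σ₁² + σ₂²/r) / δ²
   = (1.645 + 1.282)² · (9² + 24²/2.5) / 4.4²
   = 8.5673 · (81 + 230.4) / 19.36
   = 8.5673 · 311.4 / 19.36
   = 137.80
Round up → n₁ = 138; n₂ = r·n₁ = 2.5 × 138 = 345.

n₁ = 138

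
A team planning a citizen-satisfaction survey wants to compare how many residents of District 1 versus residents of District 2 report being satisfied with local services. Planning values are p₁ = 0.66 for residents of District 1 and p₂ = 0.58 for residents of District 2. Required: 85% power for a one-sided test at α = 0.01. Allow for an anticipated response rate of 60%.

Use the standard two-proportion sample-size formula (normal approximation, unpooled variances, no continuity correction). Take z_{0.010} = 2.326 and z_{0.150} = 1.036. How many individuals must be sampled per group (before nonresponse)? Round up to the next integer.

n = 1378 per group

n = (z_α + z_β)² · [p₁(1−p₁) + p₂(1−p₂)] / (p₁ − p₂)²
  = (2.326 + 1.036)² · (0.66·0.34 + 0.58·0.42) / (0.08)²
  = (3.362)² · (0.2244 + 0.2436) / 0.0064
  = 11.3030 · 0.4680 / 0.0064
  = 826.54
Adjust for 60% response: 826.54 / 0.60 = 1377.56.
Round up → n = 1378 per group.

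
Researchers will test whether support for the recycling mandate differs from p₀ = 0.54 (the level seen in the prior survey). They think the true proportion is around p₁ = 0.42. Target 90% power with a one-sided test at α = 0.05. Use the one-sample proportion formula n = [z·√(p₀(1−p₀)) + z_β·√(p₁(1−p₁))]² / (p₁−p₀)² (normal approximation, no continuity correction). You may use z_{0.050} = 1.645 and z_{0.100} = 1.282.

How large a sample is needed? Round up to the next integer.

n = [z_α·√(p₀q₀) + z_β·√(p₁q₁)]² / (p₁ − p₀)²
  = [1.645·√(0.54·0.46) + 1.282·√(0.42·0.58)]² / (-0.12)²
  = [1.645·0.4984 + 1.282·0.4936]² / 0.0144
  = [1.4526]² / 0.0144
  = 146.53
Round up → n = 147.

n = 147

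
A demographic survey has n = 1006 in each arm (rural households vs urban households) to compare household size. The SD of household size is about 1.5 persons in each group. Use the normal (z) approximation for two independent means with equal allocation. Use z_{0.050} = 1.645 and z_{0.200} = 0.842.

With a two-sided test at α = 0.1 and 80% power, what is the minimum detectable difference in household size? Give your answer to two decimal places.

Minimum detectable difference ≈ 0.17 persons

δ = (z_{α/2} + z_β) · √((σ₁²+σ₂²)/n)
  = (1.645 + 0.842) · √(4.5/1006)
  = 2.487 · √0.00447
  = 2.487 · 0.0669
  = 0.1663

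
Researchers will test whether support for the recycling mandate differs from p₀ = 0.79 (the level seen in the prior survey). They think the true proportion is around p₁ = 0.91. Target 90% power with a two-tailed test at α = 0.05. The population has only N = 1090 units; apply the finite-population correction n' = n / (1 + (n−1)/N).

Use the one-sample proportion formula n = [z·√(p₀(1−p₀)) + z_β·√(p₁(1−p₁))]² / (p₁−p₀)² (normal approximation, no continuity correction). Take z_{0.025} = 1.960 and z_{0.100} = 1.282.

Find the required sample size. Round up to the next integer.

n = 87

n = [z_{α/2}·√(p₀q₀) + z_β·√(p₁q₁)]² / (p₁ − p₀)²
  = [1.960·√(0.79·0.21) + 1.282·√(0.91·0.09)]² / (0.12)²
  = [1.960·0.4073 + 1.282·0.2862]² / 0.0144
  = [1.1652]² / 0.0144
  = 94.29
Finite-population correction (N = 1090): 94.29 / (1 + (94.29 − 1)/1090) = 86.85.
Round up → n = 87.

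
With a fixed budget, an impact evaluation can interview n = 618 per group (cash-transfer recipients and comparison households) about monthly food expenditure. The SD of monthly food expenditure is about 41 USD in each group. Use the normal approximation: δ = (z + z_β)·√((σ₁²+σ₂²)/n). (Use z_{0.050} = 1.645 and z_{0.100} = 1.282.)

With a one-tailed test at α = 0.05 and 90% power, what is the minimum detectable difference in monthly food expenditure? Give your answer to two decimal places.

δ = (z_α + z_β) · √((σ₁²+σ₂²)/n)
  = (1.645 + 1.282) · √(3362/618)
  = 2.927 · √5.4401
  = 2.927 · 2.3324
  = 6.8270

Minimum detectable difference ≈ 6.83 USD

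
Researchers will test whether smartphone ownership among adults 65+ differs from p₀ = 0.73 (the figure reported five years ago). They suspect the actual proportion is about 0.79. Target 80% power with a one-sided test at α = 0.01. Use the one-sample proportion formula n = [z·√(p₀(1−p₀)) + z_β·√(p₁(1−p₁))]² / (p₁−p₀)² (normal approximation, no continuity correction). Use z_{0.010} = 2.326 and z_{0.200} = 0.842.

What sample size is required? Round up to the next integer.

n = [z_α·√(p₀q₀) + z_β·√(p₁q₁)]² / (p₁ − p₀)²
  = [2.326·√(0.73·0.27) + 0.842·√(0.79·0.21)]² / (0.06)²
  = [2.326·0.4440 + 0.842·0.4073]² / 0.0036
  = [1.3756]² / 0.0036
  = 525.63
Round up → n = 526.

n = 526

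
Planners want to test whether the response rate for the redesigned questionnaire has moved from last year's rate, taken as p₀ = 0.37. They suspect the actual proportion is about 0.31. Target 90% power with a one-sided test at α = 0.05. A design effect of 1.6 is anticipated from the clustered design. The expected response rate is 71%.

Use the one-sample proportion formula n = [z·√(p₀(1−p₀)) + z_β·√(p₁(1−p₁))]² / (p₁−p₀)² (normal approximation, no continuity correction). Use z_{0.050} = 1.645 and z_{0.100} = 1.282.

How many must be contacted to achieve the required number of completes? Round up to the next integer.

n = 1205

n = [z_α·√(p₀q₀) + z_β·√(p₁q₁)]² / (p₁ − p₀)²
  = [1.645·√(0.37·0.63) + 1.282·√(0.31·0.69)]² / (-0.06)²
  = [1.645·0.4828 + 1.282·0.4625]² / 0.0036
  = [1.3871]² / 0.0036
  = 534.48
Design effect: 1.6 × 534.48 = 855.17.
Adjust for 71% response: 855.17 / 0.71 = 1204.46.
Round up → n = 1205.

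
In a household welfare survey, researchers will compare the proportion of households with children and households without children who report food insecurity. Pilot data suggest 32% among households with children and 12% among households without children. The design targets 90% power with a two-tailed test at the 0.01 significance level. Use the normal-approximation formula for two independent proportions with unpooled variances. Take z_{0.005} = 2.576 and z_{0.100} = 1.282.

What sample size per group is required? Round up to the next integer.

n = 121 per group

n = (z_{α/2} + z_β)² · [p₁(1−p₁) + p₂(1−p₂)] / (p₁ − p₂)²
  = (2.576 + 1.282)² · (0.32·0.68 + 0.12·0.88) / (0.20)²
  = (3.858)² · (0.2176 + 0.1056) / 0.0400
  = 14.8842 · 0.3232 / 0.0400
  = 120.26
Round up → n = 121 per group.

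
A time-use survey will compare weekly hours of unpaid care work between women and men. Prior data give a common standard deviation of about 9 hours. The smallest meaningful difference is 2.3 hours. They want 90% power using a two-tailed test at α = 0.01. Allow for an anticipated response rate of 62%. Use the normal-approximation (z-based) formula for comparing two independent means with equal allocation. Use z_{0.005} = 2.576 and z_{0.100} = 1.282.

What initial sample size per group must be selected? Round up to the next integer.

n = 736 per group

n = (z_{α/2} + z_β)² · (σ₁² + σ₂²) / δ²
  = (2.576 + 1.282)² · (2·9² = 162) / 2.3²
  = 14.8842 · 162 / 5.29
  = 455.81
Adjust for 62% response: 455.81 / 0.62 = 735.18.
Round up → n = 736 per group.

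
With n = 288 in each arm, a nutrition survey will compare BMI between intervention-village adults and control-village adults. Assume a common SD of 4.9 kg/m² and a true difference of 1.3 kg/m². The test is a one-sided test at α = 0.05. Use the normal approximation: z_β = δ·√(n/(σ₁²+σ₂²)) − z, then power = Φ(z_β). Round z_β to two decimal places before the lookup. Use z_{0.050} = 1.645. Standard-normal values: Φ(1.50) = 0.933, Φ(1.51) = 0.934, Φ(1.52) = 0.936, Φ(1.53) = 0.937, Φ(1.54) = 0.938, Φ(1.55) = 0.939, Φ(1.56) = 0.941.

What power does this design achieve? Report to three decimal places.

Power ≈ 0.938

z_β = δ·√(n/(σ₁²+σ₂²)) − z_α
    = 1.3 · √(288/48.02) − 1.645
    = 1.3 · 2.44898 − 1.645
    = 3.1837 − 1.645 = 1.5387 → 1.54
Power = Φ(1.54) = 0.938.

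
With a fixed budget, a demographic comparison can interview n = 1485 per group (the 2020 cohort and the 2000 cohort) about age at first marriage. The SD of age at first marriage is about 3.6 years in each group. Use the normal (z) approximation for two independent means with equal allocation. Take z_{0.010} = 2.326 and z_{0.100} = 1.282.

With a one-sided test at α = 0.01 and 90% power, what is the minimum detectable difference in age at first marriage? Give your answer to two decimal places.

δ = (z_α + z_β) · √((σ₁²+σ₂²)/n)
  = (2.326 + 1.282) · √(25.92/1485)
  = 3.608 · √0.01745
  = 3.608 · 0.1321
  = 0.4767

Minimum detectable difference ≈ 0.48 years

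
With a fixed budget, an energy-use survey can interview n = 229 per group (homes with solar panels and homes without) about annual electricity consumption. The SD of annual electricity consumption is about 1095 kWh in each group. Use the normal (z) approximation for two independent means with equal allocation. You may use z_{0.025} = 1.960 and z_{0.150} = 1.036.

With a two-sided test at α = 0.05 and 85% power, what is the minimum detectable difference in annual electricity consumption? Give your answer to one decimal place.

Minimum detectable difference ≈ 306.6 kWh

δ = (z_{α/2} + z_β) · √((σ₁²+σ₂²)/n)
  = (1.960 + 1.036) · √(2398050/229)
  = 2.996 · √10471.8
  = 2.996 · 102.3320
  = 306.5866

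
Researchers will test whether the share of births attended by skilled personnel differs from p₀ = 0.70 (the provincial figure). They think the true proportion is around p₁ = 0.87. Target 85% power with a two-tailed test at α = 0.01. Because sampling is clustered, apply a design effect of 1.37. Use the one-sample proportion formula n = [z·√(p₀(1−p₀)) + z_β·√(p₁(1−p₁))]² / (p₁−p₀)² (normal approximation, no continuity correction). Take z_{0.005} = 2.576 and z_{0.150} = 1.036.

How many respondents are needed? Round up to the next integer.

n = [z_{α/2}·√(p₀q₀) + z_β·√(p₁q₁)]² / (p₁ − p₀)²
  = [2.576·√(0.70·0.30) + 1.036·√(0.87·0.13)]² / (0.17)²
  = [2.576·0.4583 + 1.036·0.3363]² / 0.0289
  = [1.5289]² / 0.0289
  = 80.88
Design effect: 1.37 × 80.88 = 110.81.
Round up → n = 111.

n = 111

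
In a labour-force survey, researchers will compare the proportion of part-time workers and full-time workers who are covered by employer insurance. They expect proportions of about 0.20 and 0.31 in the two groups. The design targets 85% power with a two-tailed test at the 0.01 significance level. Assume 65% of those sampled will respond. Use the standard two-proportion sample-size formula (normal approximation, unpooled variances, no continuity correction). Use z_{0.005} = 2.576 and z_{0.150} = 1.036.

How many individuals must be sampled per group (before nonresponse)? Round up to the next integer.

n = (z_{α/2} + z_β)² · [p₁(1−p₁) + p₂(1−p₂)] / (p₁ − p₂)²
  = (2.576 + 1.036)² · (0.20·0.80 + 0.31·0.69) / (-0.11)²
  = (3.612)² · (0.1600 + 0.2139) / 0.0121
  = 13.0465 · 0.3739 / 0.0121
  = 403.15
Adjust for 65% response: 403.15 / 0.65 = 620.23.
Round up → n = 621 per group.

n = 621 per group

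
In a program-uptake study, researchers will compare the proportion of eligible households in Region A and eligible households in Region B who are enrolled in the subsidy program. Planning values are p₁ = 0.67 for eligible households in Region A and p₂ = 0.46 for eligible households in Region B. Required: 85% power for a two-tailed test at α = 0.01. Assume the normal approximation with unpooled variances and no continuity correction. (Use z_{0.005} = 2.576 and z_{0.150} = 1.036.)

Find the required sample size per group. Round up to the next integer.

n = (z_{α/2} + z_β)² · [p₁(1−p₁) + p₂(1−p₂)] / (p₁ − p₂)²
  = (2.576 + 1.036)² · (0.67·0.33 + 0.46·0.54) / (0.21)²
  = (3.612)² · (0.2211 + 0.2484) / 0.0441
  = 13.0465 · 0.4695 / 0.0441
  = 138.90
Round up → n = 139 per group.

n = 139 per group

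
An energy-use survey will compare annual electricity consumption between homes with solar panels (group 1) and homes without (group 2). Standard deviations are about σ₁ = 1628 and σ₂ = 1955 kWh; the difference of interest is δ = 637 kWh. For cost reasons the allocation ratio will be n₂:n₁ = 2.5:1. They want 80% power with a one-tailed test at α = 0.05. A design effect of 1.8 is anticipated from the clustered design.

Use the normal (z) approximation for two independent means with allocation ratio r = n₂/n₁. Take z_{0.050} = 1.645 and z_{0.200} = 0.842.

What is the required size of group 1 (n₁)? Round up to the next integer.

n₁ = (z_α + z_β)² · (σ₁² + σ₂²/r) / δ²
   = (1.645 + 0.842)² · (1628² + 1955²/2.5) / 637²
   = 6.1852 · (2650384 + 1528810) / 405769
   = 6.1852 · 4179194 / 405769
   = 63.70
Design effect: 1.8 × 63.70 = 114.67.
Round up → n₁ = 115; n₂ = r·n₁ = 2.5 × 115 = 288.

n₁ = 115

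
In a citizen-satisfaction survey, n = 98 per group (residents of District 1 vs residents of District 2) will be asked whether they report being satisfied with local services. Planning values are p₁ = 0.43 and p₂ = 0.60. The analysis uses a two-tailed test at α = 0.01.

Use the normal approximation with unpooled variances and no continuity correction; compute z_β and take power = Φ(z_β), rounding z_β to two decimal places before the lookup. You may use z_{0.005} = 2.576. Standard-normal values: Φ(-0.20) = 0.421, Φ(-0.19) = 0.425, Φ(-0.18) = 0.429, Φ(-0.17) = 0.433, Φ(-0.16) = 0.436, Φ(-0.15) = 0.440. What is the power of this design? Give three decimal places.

z_β = |p₁−p₂|·√(n/[p₁q₁+p₂q₂]) − z_{α/2}
    = 0.17 · √(98/0.4851) − 2.576
    = 0.17 · 14.2134 − 2.576
    = 2.4163 − 2.576 = -0.1597 → -0.16
Power = Φ(-0.16) = 0.436.

Power ≈ 0.436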